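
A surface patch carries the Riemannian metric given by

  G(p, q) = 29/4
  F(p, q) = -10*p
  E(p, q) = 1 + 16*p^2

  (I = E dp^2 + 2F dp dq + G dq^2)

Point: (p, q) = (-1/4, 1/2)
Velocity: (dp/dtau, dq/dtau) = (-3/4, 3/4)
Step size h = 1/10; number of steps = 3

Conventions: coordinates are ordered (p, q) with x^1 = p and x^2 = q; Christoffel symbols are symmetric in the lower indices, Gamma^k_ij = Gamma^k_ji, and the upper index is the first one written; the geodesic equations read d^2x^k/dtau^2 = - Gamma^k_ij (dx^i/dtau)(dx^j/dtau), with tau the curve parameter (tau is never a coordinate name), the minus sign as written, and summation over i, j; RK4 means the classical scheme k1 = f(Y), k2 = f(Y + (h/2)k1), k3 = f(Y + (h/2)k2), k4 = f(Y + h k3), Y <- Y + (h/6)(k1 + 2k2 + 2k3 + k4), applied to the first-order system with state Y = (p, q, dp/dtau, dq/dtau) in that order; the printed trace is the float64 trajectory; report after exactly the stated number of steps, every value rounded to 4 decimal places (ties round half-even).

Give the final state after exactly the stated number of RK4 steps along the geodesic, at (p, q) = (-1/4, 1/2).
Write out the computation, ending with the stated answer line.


f(Y) = (dp/dtau, dq/dtau, -Gamma^p_ij Y'^i Y'^j, -Gamma^q_ij Y'^i Y'^j) with the Gammas evaluated at the stage position; h = 0.100000; intermediate values shown to 6 dp
step 0: p = -0.2500, q = 0.5000, dp/dtau = -0.7500, dq/dtau = 0.7500
step 1:
  k1: at (p, q) = (-0.250000, 0.500000), (dp/dtau, dq/dtau) = (-0.750000, 0.750000); Gamma_ppp = -0.484848, Gamma_ppq = 0.000000, Gamma_pqq = 0.000000, Gamma_qpp = -1.212121, Gamma_qpq = 0.000000, Gamma_qqq = 0.000000; k1 = (-0.750000, 0.750000, 0.272727, 0.681818)
  k2: at (p, q) = (-0.287500, 0.537500), (dp/dtau, dq/dtau) = (-0.736364, 0.784091); Gamma_ppp = -0.536600, Gamma_ppq = 0.000000, Gamma_pqq = 0.000000, Gamma_qpp = -1.166521, Gamma_qpq = 0.000000, Gamma_qqq = 0.000000; k2 = (-0.736364, 0.784091, 0.290961, 0.632524)
  k3: at (p, q) = (-0.286818, 0.539205), (dp/dtau, dq/dtau) = (-0.735452, 0.781626); Gamma_ppp = -0.535719, Gamma_ppq = 0.000000, Gamma_pqq = 0.000000, Gamma_qpp = -1.167374, Gamma_qpq = 0.000000, Gamma_qqq = 0.000000; k3 = (-0.735452, 0.781626, 0.289765, 0.631420)
  k4: at (p, q) = (-0.323545, 0.578163), (dp/dtau, dq/dtau) = (-0.721024, 0.813142); Gamma_ppp = -0.580031, Gamma_ppq = 0.000000, Gamma_pqq = 0.000000, Gamma_qpp = -1.120460, Gamma_qpq = 0.000000, Gamma_qqq = 0.000000; k4 = (-0.721024, 0.813142, 0.301544, 0.582499)
  Y <- Y + (h/6)(k1 + 2k2 + 2k3 + k4): p = -0.3236, q = 0.5782, dp/dtau = -0.7211, dq/dtau = 0.8132
step 2:
  k1: at (p, q) = (-0.323578, 0.578243), (dp/dtau, dq/dtau) = (-0.721071, 0.813203); Gamma_ppp = -0.580068, Gamma_ppq = 0.000000, Gamma_pqq = 0.000000, Gamma_qpp = -1.120418, Gamma_qpq = 0.000000, Gamma_qqq = 0.000000; k1 = (-0.721071, 0.813203, 0.301603, 0.582554)
  k2: at (p, q) = (-0.359631, 0.618903), (dp/dtau, dq/dtau) = (-0.705991, 0.842331); Gamma_ppp = -0.617435, Gamma_ppq = 0.000000, Gamma_pqq = 0.000000, Gamma_qpp = -1.073036, Gamma_qpq = 0.000000, Gamma_qqq = 0.000000; k2 = (-0.705991, 0.842331, 0.307744, 0.534826)
  k3: at (p, q) = (-0.358877, 0.620359), (dp/dtau, dq/dtau) = (-0.705684, 0.839945); Gamma_ppp = -0.616714, Gamma_ppq = 0.000000, Gamma_pqq = 0.000000, Gamma_qpp = -1.074035, Gamma_qpq = 0.000000, Gamma_qqq = 0.000000; k3 = (-0.705684, 0.839945, 0.307118, 0.534859)
  k4: at (p, q) = (-0.394146, 0.662237), (dp/dtau, dq/dtau) = (-0.690360, 0.866689); Gamma_ppp = -0.647759, Gamma_ppq = 0.000000, Gamma_pqq = 0.000000, Gamma_qpp = -1.027156, Gamma_qpq = 0.000000, Gamma_qqq = 0.000000; k4 = (-0.690360, 0.866689, 0.308720, 0.489539)
  Y <- Y + (h/6)(k1 + 2k2 + 2k3 + k4): p = -0.3942, q = 0.6623, dp/dtau = -0.6904, dq/dtau = 0.8667
step 3:
  k1: at (p, q) = (-0.394157, 0.662317), (dp/dtau, dq/dtau) = (-0.690404, 0.866728); Gamma_ppp = -0.647768, Gamma_ppq = 0.000000, Gamma_pqq = 0.000000, Gamma_qpp = -1.027141, Gamma_qpq = 0.000000, Gamma_qqq = 0.000000; k1 = (-0.690404, 0.866728, 0.308764, 0.489595)
  k2: at (p, q) = (-0.428677, 0.705653), (dp/dtau, dq/dtau) = (-0.674966, 0.891208); Gamma_ppp = -0.673080, Gamma_ppq = 0.000000, Gamma_pqq = 0.000000, Gamma_qpp = -0.981332, Gamma_qpq = 0.000000, Gamma_qqq = 0.000000; k2 = (-0.674966, 0.891208, 0.306641, 0.447074)
  k3: at (p, q) = (-0.427906, 0.706877), (dp/dtau, dq/dtau) = (-0.675072, 0.889082); Gamma_ppp = -0.672566, Gamma_ppq = 0.000000, Gamma_pqq = 0.000000, Gamma_qpp = -0.982352, Gamma_qpq = 0.000000, Gamma_qqq = 0.000000; k3 = (-0.675072, 0.889082, 0.306503, 0.447679)
  k4: at (p, q) = (-0.461664, 0.751225), (dp/dtau, dq/dtau) = (-0.659754, 0.911496); Gamma_ppp = -0.692920, Gamma_ppq = 0.000000, Gamma_pqq = 0.000000, Gamma_qpp = -0.938074, Gamma_qpq = 0.000000, Gamma_qqq = 0.000000; k4 = (-0.659754, 0.911496, 0.301611, 0.408320)
  Y <- Y + (h/6)(k1 + 2k2 + 2k3 + k4): p = -0.4617, q = 0.7513, dp/dtau = -0.6598, dq/dtau = 0.9115

Answer: p = -0.4617, q = 0.7513, dp/dtau = -0.6598, dq/dtau = 0.9115


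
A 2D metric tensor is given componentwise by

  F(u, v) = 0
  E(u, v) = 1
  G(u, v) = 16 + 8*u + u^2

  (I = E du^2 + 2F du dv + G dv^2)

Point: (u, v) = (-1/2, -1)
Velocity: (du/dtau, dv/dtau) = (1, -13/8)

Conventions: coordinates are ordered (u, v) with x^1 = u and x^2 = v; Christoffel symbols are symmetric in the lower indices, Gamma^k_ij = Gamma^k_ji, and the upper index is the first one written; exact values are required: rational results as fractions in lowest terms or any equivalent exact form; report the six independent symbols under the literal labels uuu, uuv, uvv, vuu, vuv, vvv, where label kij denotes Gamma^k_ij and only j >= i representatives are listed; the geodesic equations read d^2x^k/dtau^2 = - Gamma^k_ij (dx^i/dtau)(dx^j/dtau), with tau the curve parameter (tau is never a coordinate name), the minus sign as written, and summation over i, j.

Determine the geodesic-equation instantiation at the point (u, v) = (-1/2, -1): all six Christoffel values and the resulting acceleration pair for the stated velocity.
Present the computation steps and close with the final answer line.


E = 1, F = 0, G = 49/4 at the point
E_u = 0, E_v = 0, F_u = 0, F_v = 0, G_u = 7, G_v = 0
EG - F^2 = 49/4;  g^inv = (4/49) * [[49/4, 0], [0, 1]]
first-kind symbols [ij,l] = (1/2)(d_i g_jl + d_j g_il - d_l g_ij): [uu,u] = E_u/2 = 0, [uu,v] = F_u - E_v/2 = 0, [uv,u] = E_v/2 = 0, [uv,v] = G_u/2 = 7/2, [vv,u] = F_v - G_u/2 = -7/2, [vv,v] = G_v/2 = 0
Gamma^u_ij = (G*[ij,u] - F*[ij,v])/(EG - F^2), Gamma^v_ij = (E*[ij,v] - F*[ij,u])/(EG - F^2)
Gamma_uuu = 0, Gamma_uuv = 0, Gamma_uvv = -7/2, Gamma_vuu = 0, Gamma_vuv = 2/7, Gamma_vvv = 0
d^2u/dtau^2 = -(Gamma_uuu*(1)^2 + 2*Gamma_uuv*(1)*(-13/8) + Gamma_uvv*(-13/8)^2) = 1183/128
d^2v/dtau^2 = -(Gamma_vuu*(1)^2 + 2*Gamma_vuv*(1)*(-13/8) + Gamma_vvv*(-13/8)^2) = 13/14

Answer: Gamma_uuu = 0, Gamma_uuv = 0, Gamma_uvv = -7/2, Gamma_vuu = 0, Gamma_vuv = 2/7, Gamma_vvv = 0; accelerations (d^2u/dtau^2, d^2v/dtau^2) = (1183/128, 13/14)


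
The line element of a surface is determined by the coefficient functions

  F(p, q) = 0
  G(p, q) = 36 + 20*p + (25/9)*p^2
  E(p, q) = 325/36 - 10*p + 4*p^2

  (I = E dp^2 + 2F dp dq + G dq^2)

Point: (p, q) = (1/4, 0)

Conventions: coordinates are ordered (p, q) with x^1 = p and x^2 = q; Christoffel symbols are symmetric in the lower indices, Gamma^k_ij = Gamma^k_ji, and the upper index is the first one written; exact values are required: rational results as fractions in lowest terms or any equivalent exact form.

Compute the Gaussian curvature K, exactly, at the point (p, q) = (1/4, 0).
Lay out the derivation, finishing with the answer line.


E = 61/9, F = 0, G = 5929/144, EG - F^2 = 361669/1296 at the point
E_p = -8, E_q = 0, F_p = 0, F_q = 0, G_p = 385/18, G_q = 0
E_qq = 0, F_pq = 0, G_pp = 50/9
Brioschi: K = (det M1 - det M2) / (EG - F^2)^2 with the standard first/second-derivative matrices M1, M2.
M1 = [[-E_qq/2 + F_pq - G_pp/2, E_p/2, F_p - E_q/2], [F_q - G_p/2, E, F], [G_q/2, F, G]] = [[-25/9, -4, 0], [-385/36, 61/9, 0], [0, 0, 5929/144]]; det M1 = -14792855/5832
M2 = [[0, E_q/2, G_p/2], [E_q/2, E, F], [G_p/2, F, G]] = [[0, 0, 385/36], [0, 61/9, 0], [385/36, 0, 5929/144]]; det M2 = -9041725/11664
det M1 - det M2 = -2282665/1296; K = -2282665/1296 / (361669/1296)^2 = -6480/286517

Answer: K = -6480/286517


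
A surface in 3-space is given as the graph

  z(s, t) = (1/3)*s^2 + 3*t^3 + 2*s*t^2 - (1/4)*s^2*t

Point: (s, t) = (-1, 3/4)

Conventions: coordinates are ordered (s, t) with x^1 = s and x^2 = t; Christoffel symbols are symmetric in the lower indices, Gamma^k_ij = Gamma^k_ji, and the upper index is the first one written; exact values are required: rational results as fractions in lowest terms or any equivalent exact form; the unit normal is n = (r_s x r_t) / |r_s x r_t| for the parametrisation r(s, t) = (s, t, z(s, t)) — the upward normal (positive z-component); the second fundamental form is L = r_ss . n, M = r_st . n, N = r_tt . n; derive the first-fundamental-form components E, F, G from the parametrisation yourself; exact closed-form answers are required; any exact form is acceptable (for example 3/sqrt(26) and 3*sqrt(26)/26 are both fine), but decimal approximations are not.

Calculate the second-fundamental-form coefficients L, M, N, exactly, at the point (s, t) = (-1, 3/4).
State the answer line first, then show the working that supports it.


Answer: L = 2*sqrt(11473)/1639, M = 24*sqrt(11473)/1639, N = 456*sqrt(11473)/11473

z_s = 5/6, z_t = 29/16, z_ss = 7/24, z_st = 7/2, z_tt = 19/2
E = 61/36, F = 145/96, G = 1097/256; answer radicand W^2 = 11473/2304
unnormalised second-form numerators: l = 7/24, m = 7/2, n = 19/2; L = l/sqrt(11473/2304), and similarly M = m/sqrt(W^2), N = n/sqrt(W^2)


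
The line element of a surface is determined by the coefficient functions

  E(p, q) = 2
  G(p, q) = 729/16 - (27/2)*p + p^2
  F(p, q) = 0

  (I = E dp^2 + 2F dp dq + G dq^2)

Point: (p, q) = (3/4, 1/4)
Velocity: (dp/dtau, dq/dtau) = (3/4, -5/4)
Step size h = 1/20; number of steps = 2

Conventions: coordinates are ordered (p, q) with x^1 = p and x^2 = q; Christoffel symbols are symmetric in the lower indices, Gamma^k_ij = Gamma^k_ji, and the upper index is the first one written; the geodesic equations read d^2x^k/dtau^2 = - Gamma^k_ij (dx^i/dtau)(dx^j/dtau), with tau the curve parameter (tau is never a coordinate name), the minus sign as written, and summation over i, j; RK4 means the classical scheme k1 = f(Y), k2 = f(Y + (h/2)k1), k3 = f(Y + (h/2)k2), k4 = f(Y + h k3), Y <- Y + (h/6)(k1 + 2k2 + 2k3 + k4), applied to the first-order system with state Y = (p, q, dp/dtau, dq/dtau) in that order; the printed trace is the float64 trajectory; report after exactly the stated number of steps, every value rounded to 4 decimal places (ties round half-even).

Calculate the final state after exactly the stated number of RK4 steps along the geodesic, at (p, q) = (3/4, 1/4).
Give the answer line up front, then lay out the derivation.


Answer: p = 0.8013, q = 0.1238, dp/dtau = 0.2742, dq/dtau = -1.2717

f(Y) = (dp/dtau, dq/dtau, -Gamma^p_ij Y'^i Y'^j, -Gamma^q_ij Y'^i Y'^j) with the Gammas evaluated at the stage position; h = 0.050000; intermediate values shown to 6 dp
step 0: p = 0.7500, q = 0.2500, dp/dtau = 0.7500, dq/dtau = -1.2500
step 1:
  k1: at (p, q) = (0.750000, 0.250000), (dp/dtau, dq/dtau) = (0.750000, -1.250000); Gamma_ppp = 0.000000, Gamma_ppq = 0.000000, Gamma_pqq = 3.000000, Gamma_qpp = 0.000000, Gamma_qpq = -0.166667, Gamma_qqq = 0.000000; k1 = (0.750000, -1.250000, -4.687500, -0.312500)
  k2: at (p, q) = (0.768750, 0.218750), (dp/dtau, dq/dtau) = (0.632812, -1.257812); Gamma_ppp = 0.000000, Gamma_ppq = 0.000000, Gamma_pqq = 2.990625, Gamma_qpp = 0.000000, Gamma_qpq = -0.167189, Gamma_qqq = 0.000000; k2 = (0.632812, -1.257812, -4.731445, -0.266152)
  k3: at (p, q) = (0.765820, 0.218555), (dp/dtau, dq/dtau) = (0.631714, -1.256654); Gamma_ppp = 0.000000, Gamma_ppq = 0.000000, Gamma_pqq = 2.992090, Gamma_qpp = 0.000000, Gamma_qpq = -0.167107, Gamma_qqq = 0.000000; k3 = (0.631714, -1.256654, -4.725045, -0.265315)
  k4: at (p, q) = (0.781586, 0.187167), (dp/dtau, dq/dtau) = (0.513748, -1.263266); Gamma_ppp = 0.000000, Gamma_ppq = 0.000000, Gamma_pqq = 2.984207, Gamma_qpp = 0.000000, Gamma_qpq = -0.167549, Gamma_qqq = 0.000000; k4 = (0.513748, -1.263266, -4.762318, -0.217478)
  Y <- Y + (h/6)(k1 + 2k2 + 2k3 + k4): p = 0.7816, q = 0.1871, dp/dtau = 0.5136, dq/dtau = -1.2633
step 2:
  k1: at (p, q) = (0.781607, 0.187148), (dp/dtau, dq/dtau) = (0.513643, -1.263274); Gamma_ppp = 0.000000, Gamma_ppq = 0.000000, Gamma_pqq = 2.984197, Gamma_qpp = 0.000000, Gamma_qpq = -0.167549, Gamma_qqq = 0.000000; k1 = (0.513643, -1.263274, -4.762366, -0.217436)
  k2: at (p, q) = (0.794448, 0.155566), (dp/dtau, dq/dtau) = (0.394584, -1.268710); Gamma_ppp = 0.000000, Gamma_ppq = 0.000000, Gamma_pqq = 2.977776, Gamma_qpp = 0.000000, Gamma_qpq = -0.167911, Gamma_qqq = 0.000000; k2 = (0.394584, -1.268710, -4.793104, -0.168116)
  k3: at (p, q) = (0.791471, 0.155431), (dp/dtau, dq/dtau) = (0.393816, -1.267477); Gamma_ppp = 0.000000, Gamma_ppq = 0.000000, Gamma_pqq = 2.979264, Gamma_qpp = 0.000000, Gamma_qpq = -0.167827, Gamma_qqq = 0.000000; k3 = (0.393816, -1.267477, -4.786183, -0.167542)
  k4: at (p, q) = (0.801297, 0.123774), (dp/dtau, dq/dtau) = (0.274334, -1.271651); Gamma_ppp = 0.000000, Gamma_ppq = 0.000000, Gamma_pqq = 2.974351, Gamma_qpp = 0.000000, Gamma_qpq = -0.168104, Gamma_qqq = 0.000000; k4 = (0.274334, -1.271651, -4.809815, -0.117289)
  Y <- Y + (h/6)(k1 + 2k2 + 2k3 + k4): p = 0.8013, q = 0.1238, dp/dtau = 0.2742, dq/dtau = -1.2717


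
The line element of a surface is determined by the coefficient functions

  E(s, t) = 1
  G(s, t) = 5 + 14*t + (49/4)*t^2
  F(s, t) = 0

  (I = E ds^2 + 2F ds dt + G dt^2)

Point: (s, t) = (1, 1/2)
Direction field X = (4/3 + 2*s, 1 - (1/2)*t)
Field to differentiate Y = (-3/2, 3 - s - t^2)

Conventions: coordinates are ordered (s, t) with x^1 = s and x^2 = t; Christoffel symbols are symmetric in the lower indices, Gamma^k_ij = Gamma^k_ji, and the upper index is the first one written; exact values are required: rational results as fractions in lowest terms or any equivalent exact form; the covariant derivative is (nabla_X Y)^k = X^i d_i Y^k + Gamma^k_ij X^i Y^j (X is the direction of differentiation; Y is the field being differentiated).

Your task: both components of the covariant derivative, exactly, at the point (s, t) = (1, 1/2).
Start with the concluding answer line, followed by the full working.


Answer: (nabla_X Y)^s = 0, (nabla_X Y)^t = -17003/5784

E = 1, F = 0, G = 241/16 at the point
E_s = 0, E_t = 0, F_s = 0, F_t = 0, G_s = 0, G_t = 105/4
EG - F^2 = 241/16;  g^inv = (16/241) * [[241/16, 0], [0, 1]]
first-kind symbols [ij,l] = (1/2)(d_i g_jl + d_j g_il - d_l g_ij): [ss,s] = E_s/2 = 0, [ss,t] = F_s - E_t/2 = 0, [st,s] = E_t/2 = 0, [st,t] = G_s/2 = 0, [tt,s] = F_t - G_s/2 = 0, [tt,t] = G_t/2 = 105/8
Gamma^s_ij = (G*[ij,s] - F*[ij,t])/(EG - F^2), Gamma^t_ij = (E*[ij,t] - F*[ij,s])/(EG - F^2)
Gamma_sss = 0, Gamma_sst = 0, Gamma_stt = 0, Gamma_tss = 0, Gamma_tst = 0, Gamma_ttt = 210/241
X = (10/3, 3/4), Y = (-3/2, 7/4) at the point


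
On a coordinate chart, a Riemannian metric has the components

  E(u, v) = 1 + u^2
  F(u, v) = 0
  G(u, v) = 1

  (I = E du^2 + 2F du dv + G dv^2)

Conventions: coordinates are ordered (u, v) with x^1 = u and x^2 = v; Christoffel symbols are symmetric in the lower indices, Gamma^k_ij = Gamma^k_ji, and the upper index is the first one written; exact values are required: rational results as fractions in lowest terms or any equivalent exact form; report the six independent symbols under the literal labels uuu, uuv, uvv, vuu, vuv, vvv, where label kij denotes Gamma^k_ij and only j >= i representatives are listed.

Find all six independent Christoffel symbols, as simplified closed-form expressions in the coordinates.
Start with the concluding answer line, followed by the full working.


Answer: Gamma_uuu = u/(u^2 + 1), Gamma_uuv = 0, Gamma_uvv = 0, Gamma_vuu = 0, Gamma_vuv = 0, Gamma_vvv = 0

E = 1 + u^2; F = 0; G = 1
Gamma^k_ij = (1/2) g^{kl} (d_i g_jl + d_j g_il - d_l g_ij), with g^inv = (1/(EG-F^2)) [[G, -F], [-F, E]]
first partials: E_u = 2*u, E_v = 0, F_u = 0, F_v = 0, G_u = 0, G_v = 0
D = EG - F^2 = 1 + u^2
expanded: Gamma^u_uu = (G E_u - 2F F_u + F E_v)/(2D), Gamma^u_uv = (G E_v - F G_u)/(2D), Gamma^u_vv = (2G F_v - G G_u - F G_v)/(2D), Gamma^v_uu = (2E F_u - E E_v - F E_u)/(2D), Gamma^v_uv = (E G_u - F E_v)/(2D), Gamma^v_vv = (E G_v - 2F F_v + F G_u)/(2D); substitute and cancel common factors


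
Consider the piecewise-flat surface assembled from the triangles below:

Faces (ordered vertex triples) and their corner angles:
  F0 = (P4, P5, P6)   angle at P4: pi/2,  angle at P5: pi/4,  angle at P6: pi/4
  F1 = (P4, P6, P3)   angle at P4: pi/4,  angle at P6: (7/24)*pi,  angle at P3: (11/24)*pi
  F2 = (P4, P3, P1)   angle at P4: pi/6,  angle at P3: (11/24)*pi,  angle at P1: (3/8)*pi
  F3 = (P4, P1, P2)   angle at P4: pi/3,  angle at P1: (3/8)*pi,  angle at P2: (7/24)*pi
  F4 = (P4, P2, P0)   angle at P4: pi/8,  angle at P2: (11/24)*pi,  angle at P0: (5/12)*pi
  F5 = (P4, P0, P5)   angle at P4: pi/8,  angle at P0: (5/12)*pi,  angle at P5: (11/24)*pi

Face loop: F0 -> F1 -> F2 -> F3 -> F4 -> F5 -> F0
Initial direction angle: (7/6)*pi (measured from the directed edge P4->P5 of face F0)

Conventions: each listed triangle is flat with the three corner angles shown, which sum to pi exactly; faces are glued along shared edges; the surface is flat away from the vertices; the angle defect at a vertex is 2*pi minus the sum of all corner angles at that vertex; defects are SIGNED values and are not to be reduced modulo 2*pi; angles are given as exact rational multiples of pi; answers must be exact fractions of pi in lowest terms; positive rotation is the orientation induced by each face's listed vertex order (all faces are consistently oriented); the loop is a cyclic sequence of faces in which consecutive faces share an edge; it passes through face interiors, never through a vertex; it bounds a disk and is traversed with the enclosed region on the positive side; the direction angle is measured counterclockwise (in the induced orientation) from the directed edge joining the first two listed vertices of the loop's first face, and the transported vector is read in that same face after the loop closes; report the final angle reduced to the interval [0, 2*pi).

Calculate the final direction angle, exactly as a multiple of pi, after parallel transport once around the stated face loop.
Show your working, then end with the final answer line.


enclosed vertex P4: corner angles sum to (3/2)*pi, defect = 2*pi - (3/2)*pi = pi/2
transport around the loop rotates by the sum of enclosed defects; add to the initial angle mod 2*pi
final angle = (7/6)*pi + pi/2 = (5/3)*pi (mod 2*pi)

Answer: final direction angle = (5/3)*pi


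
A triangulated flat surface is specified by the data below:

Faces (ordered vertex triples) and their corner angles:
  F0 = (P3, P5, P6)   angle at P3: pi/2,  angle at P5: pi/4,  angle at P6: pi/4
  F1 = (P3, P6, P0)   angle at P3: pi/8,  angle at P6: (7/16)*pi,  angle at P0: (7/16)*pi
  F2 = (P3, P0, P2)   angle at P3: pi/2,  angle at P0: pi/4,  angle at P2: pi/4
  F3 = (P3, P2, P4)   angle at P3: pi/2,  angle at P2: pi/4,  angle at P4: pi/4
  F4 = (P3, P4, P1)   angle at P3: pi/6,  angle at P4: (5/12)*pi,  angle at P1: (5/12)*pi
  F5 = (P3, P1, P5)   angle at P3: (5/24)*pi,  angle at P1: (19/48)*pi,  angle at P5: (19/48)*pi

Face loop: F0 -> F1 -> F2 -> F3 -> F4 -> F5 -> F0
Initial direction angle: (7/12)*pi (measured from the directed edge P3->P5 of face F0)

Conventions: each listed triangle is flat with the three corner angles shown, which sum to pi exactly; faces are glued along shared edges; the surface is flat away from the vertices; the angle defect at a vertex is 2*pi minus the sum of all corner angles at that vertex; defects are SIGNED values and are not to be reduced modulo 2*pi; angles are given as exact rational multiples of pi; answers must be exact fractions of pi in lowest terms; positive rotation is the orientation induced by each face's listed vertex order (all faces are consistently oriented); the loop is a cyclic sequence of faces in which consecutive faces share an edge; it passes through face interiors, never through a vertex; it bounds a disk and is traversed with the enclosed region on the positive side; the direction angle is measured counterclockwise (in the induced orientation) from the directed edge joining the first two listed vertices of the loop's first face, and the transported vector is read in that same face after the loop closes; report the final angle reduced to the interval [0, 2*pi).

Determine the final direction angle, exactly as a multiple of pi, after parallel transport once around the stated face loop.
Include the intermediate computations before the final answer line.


enclosed vertex P3: corner angles sum to 2*pi, defect = 2*pi - 2*pi = 0
by Gauss-Bonnet the loop rotates the vector by the enclosed defect sum (positive orientation, mod 2*pi)
final angle = (7/12)*pi + 0 = (7/12)*pi (mod 2*pi)

Answer: final direction angle = (7/12)*pi


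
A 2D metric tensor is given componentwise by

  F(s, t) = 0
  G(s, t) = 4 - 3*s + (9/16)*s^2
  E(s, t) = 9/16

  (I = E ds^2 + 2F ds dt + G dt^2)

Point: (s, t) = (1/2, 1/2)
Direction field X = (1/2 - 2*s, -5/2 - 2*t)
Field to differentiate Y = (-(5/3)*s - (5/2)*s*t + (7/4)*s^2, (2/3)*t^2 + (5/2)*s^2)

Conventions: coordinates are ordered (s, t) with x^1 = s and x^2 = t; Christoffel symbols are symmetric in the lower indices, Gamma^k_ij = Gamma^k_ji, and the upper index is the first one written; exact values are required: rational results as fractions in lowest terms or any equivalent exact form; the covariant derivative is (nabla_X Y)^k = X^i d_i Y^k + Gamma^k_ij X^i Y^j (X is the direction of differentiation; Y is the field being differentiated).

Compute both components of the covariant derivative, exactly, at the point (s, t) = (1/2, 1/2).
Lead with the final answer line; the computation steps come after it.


Answer: (nabla_X Y)^s = -301/288, (nabla_X Y)^t = -3151/624

E = 9/16, F = 0, G = 169/64 at the point
E_s = 0, E_t = 0, F_s = 0, F_t = 0, G_s = -39/16, G_t = 0
EG - F^2 = 1521/1024;  g^inv = (1024/1521) * [[169/64, 0], [0, 9/16]]
first-kind symbols [ij,l] = (1/2)(d_i g_jl + d_j g_il - d_l g_ij): [ss,s] = E_s/2 = 0, [ss,t] = F_s - E_t/2 = 0, [st,s] = E_t/2 = 0, [st,t] = G_s/2 = -39/32, [tt,s] = F_t - G_s/2 = 39/32, [tt,t] = G_t/2 = 0
Gamma^s_ij = (G*[ij,s] - F*[ij,t])/(EG - F^2), Gamma^t_ij = (E*[ij,t] - F*[ij,s])/(EG - F^2)
Gamma_sss = 0, Gamma_sst = 0, Gamma_stt = 13/6, Gamma_tss = 0, Gamma_tst = -6/13, Gamma_ttt = 0
X = (-1/2, -7/2), Y = (-49/48, 19/24) at the point


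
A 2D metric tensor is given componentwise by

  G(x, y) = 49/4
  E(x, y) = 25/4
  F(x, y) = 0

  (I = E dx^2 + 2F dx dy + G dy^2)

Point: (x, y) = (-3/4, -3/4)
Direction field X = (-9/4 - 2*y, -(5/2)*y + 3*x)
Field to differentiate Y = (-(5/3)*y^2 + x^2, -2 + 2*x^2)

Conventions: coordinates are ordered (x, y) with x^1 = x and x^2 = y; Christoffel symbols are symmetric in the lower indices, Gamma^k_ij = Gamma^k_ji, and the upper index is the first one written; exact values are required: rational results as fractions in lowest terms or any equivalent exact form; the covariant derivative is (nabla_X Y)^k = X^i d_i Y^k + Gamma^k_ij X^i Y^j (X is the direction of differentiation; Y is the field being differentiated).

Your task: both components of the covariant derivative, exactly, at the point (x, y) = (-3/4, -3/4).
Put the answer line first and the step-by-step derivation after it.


Answer: (nabla_X Y)^x = 3/16, (nabla_X Y)^y = 9/4

E = 25/4, F = 0, G = 49/4 at the point
E_x = 0, E_y = 0, F_x = 0, F_y = 0, G_x = 0, G_y = 0
EG - F^2 = 1225/16;  g^inv = (16/1225) * [[49/4, 0], [0, 25/4]]
first-kind symbols [ij,l] = (1/2)(d_i g_jl + d_j g_il - d_l g_ij): [xx,x] = E_x/2 = 0, [xx,y] = F_x - E_y/2 = 0, [xy,x] = E_y/2 = 0, [xy,y] = G_x/2 = 0, [yy,x] = F_y - G_x/2 = 0, [yy,y] = G_y/2 = 0
Gamma^x_ij = (G*[ij,x] - F*[ij,y])/(EG - F^2), Gamma^y_ij = (E*[ij,y] - F*[ij,x])/(EG - F^2)
Gamma_xxx = 0, Gamma_xxy = 0, Gamma_xyy = 0, Gamma_yxx = 0, Gamma_yxy = 0, Gamma_yyy = 0
X = (-3/4, -3/8), Y = (-3/8, -7/8) at the point


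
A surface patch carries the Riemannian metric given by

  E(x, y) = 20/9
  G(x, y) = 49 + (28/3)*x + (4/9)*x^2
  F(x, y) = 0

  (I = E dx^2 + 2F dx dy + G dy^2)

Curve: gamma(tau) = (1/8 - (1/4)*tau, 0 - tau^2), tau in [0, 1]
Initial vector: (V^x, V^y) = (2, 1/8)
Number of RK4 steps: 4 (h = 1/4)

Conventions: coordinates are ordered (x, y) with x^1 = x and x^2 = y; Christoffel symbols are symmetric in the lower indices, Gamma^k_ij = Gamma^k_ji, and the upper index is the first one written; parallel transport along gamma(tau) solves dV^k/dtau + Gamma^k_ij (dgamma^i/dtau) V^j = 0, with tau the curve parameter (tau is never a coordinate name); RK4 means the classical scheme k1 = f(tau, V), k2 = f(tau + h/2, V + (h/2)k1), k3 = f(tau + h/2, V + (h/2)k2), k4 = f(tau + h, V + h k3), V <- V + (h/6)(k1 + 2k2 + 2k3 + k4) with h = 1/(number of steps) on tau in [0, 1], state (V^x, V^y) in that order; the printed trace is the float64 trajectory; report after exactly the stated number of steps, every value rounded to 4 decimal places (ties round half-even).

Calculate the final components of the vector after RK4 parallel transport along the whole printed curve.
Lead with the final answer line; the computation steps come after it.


Answer: V^x = 1.5465, V^y = 0.3018

gamma'(tau) = (-1/4, -2*tau); f(tau, V)^k = -Gamma^k_ij(gamma(tau)) gamma'^i(tau) V^j; h = 1/4; intermediate values shown to 6 dp
curve data and Christoffel symbols at the stage parameters:
  tau = 0.000000: gamma = (0.125000, 0.000000), gamma' = (-0.250000, 0.000000); Gamma_xxx = 0.000000, Gamma_xxy = 0.000000, Gamma_xyy = -2.125000, Gamma_yxx = 0.000000, Gamma_yxy = 0.094118, Gamma_yyy = 0.000000
  tau = 0.125000: gamma = (0.093750, -0.015625), gamma' = (-0.250000, -0.250000); Gamma_xxx = 0.000000, Gamma_xxy = 0.000000, Gamma_xyy = -2.118750, Gamma_yxx = 0.000000, Gamma_yxy = 0.094395, Gamma_yyy = 0.000000
  tau = 0.250000: gamma = (0.062500, -0.062500), gamma' = (-0.250000, -0.500000); Gamma_xxx = 0.000000, Gamma_xxy = 0.000000, Gamma_xyy = -2.112500, Gamma_yxx = 0.000000, Gamma_yxy = 0.094675, Gamma_yyy = 0.000000
  tau = 0.375000: gamma = (0.031250, -0.140625), gamma' = (-0.250000, -0.750000); Gamma_xxx = 0.000000, Gamma_xxy = 0.000000, Gamma_xyy = -2.106250, Gamma_yxx = 0.000000, Gamma_yxy = 0.094955, Gamma_yyy = 0.000000
  tau = 0.500000: gamma = (0.000000, -0.250000), gamma' = (-0.250000, -1.000000); Gamma_xxx = 0.000000, Gamma_xxy = 0.000000, Gamma_xyy = -2.100000, Gamma_yxx = 0.000000, Gamma_yxy = 0.095238, Gamma_yyy = 0.000000
  tau = 0.625000: gamma = (-0.031250, -0.390625), gamma' = (-0.250000, -1.250000); Gamma_xxx = 0.000000, Gamma_xxy = 0.000000, Gamma_xyy = -2.093750, Gamma_yxx = 0.000000, Gamma_yxy = 0.095522, Gamma_yyy = 0.000000
  tau = 0.750000: gamma = (-0.062500, -0.562500), gamma' = (-0.250000, -1.500000); Gamma_xxx = 0.000000, Gamma_xxy = 0.000000, Gamma_xyy = -2.087500, Gamma_yxx = 0.000000, Gamma_yxy = 0.095808, Gamma_yyy = 0.000000
  tau = 0.875000: gamma = (-0.093750, -0.765625), gamma' = (-0.250000, -1.750000); Gamma_xxx = 0.000000, Gamma_xxy = 0.000000, Gamma_xyy = -2.081250, Gamma_yxx = 0.000000, Gamma_yxy = 0.096096, Gamma_yyy = 0.000000
  tau = 1.000000: gamma = (-0.125000, -1.000000), gamma' = (-0.250000, -2.000000); Gamma_xxx = 0.000000, Gamma_xxy = 0.000000, Gamma_xyy = -2.075000, Gamma_yxx = 0.000000, Gamma_yxy = 0.096386, Gamma_yyy = 0.000000
step 0: V^x = 2.0000, V^y = 0.1250
step 1: k1 = (0.000000, 0.002941), k2 = (-0.066406, 0.050156), k3 = (-0.069532, 0.050100), k4 = (-0.145261, 0.097107); V <- V + (h/6)(k1 + 2k2 + 2k3 + k4): V^x = 1.9826, V^y = 0.1375
step 2: k1 = (-0.145259, 0.097107), k2 = (-0.236419, 0.143455), k3 = (-0.245571, 0.142781), k4 = (-0.363759, 0.187098); V <- V + (h/6)(k1 + 2k2 + 2k3 + k4): V^x = 1.9212, V^y = 0.1732
step 3: k1 = (-0.363758, 0.187100), k2 = (-0.514554, 0.228668), k3 = (-0.528153, 0.226542), k4 = (-0.719729, 0.262637); V <- V + (h/6)(k1 + 2k2 + 2k3 + k4): V^x = 1.7892, V^y = 0.2299
step 4: k1 = (-0.719847, 0.262638), k2 = (-0.956880, 0.292067), k3 = (-0.970278, 0.287173), k4 = (-1.251991, 0.305416); V <- V + (h/6)(k1 + 2k2 + 2k3 + k4): V^x = 1.5465, V^y = 0.3018


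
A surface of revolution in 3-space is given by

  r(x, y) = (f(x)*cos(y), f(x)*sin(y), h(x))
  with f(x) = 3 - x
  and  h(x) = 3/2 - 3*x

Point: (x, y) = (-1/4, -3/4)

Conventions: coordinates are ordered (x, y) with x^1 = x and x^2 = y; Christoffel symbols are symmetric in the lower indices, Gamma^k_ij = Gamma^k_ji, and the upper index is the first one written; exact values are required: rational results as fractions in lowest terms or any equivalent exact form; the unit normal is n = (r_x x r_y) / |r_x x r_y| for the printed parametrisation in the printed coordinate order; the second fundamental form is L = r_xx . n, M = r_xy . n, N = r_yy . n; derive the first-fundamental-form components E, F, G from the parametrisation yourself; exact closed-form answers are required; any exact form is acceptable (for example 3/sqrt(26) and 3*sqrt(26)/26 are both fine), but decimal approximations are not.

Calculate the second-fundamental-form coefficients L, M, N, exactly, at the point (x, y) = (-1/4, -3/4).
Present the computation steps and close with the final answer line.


f = 13/4, f' = -1, f'' = 0, h' = -3, h'' = 0
E = 10, F = 0, G = 169/16; answer radicand W^2 = 10
unnormalised second-form numerators: l = 0, m = 0, n = -39/4; L = l/sqrt(10), and similarly M = m/sqrt(W^2), N = n/sqrt(W^2)

Answer: L = 0, M = 0, N = -39*sqrt(10)/40


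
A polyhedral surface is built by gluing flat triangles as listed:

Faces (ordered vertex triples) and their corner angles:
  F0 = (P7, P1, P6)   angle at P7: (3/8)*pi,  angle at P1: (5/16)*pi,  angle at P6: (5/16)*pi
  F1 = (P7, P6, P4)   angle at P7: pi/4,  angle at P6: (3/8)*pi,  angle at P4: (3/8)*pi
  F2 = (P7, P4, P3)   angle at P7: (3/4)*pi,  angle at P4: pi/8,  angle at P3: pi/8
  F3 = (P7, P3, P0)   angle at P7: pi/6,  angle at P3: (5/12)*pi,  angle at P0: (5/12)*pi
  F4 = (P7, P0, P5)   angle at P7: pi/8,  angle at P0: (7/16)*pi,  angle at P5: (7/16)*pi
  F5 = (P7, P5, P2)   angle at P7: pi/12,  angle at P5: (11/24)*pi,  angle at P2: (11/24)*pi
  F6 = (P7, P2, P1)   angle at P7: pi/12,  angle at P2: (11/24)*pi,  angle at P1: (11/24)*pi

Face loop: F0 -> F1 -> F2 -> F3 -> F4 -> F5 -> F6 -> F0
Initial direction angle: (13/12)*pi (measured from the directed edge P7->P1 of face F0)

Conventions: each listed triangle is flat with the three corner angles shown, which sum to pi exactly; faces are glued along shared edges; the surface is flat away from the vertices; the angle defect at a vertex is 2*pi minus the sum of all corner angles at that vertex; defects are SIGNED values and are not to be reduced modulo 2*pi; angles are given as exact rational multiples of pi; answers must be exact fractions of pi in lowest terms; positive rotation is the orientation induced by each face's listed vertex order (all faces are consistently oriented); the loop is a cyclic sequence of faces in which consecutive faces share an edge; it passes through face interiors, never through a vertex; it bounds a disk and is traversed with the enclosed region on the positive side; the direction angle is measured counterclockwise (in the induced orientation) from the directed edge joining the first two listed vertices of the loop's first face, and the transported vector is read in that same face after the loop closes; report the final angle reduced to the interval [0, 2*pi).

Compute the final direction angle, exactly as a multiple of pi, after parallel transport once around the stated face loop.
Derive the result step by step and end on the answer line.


enclosed vertex P7: corner angles sum to (11/6)*pi, defect = 2*pi - (11/6)*pi = pi/6
adding the enclosed defects to the starting angle (mod 2*pi, induced orientation) gives the holonomy
final angle = (13/12)*pi + pi/6 = (5/4)*pi (mod 2*pi)

Answer: final direction angle = (5/4)*pi


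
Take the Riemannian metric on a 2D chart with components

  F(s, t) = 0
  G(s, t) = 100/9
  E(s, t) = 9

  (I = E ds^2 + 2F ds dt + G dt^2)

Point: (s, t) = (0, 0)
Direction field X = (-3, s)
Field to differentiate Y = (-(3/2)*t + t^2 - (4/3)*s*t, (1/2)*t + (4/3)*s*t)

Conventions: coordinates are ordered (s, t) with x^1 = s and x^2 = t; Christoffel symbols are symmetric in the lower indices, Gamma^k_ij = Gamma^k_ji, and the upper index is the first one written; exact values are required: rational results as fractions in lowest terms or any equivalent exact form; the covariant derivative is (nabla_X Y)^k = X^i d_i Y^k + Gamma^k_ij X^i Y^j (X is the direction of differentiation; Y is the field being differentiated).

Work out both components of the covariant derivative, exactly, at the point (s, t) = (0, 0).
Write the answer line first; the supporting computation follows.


Answer: (nabla_X Y)^s = 0, (nabla_X Y)^t = 0

E = 9, F = 0, G = 100/9 at the point
E_s = 0, E_t = 0, F_s = 0, F_t = 0, G_s = 0, G_t = 0
EG - F^2 = 100;  g^inv = (1/100) * [[100/9, 0], [0, 9]]
first-kind symbols [ij,l] = (1/2)(d_i g_jl + d_j g_il - d_l g_ij): [ss,s] = E_s/2 = 0, [ss,t] = F_s - E_t/2 = 0, [st,s] = E_t/2 = 0, [st,t] = G_s/2 = 0, [tt,s] = F_t - G_s/2 = 0, [tt,t] = G_t/2 = 0
Gamma^s_ij = (G*[ij,s] - F*[ij,t])/(EG - F^2), Gamma^t_ij = (E*[ij,t] - F*[ij,s])/(EG - F^2)
Gamma_sss = 0, Gamma_sst = 0, Gamma_stt = 0, Gamma_tss = 0, Gamma_tst = 0, Gamma_ttt = 0
X = (-3, 0), Y = (0, 0) at the point


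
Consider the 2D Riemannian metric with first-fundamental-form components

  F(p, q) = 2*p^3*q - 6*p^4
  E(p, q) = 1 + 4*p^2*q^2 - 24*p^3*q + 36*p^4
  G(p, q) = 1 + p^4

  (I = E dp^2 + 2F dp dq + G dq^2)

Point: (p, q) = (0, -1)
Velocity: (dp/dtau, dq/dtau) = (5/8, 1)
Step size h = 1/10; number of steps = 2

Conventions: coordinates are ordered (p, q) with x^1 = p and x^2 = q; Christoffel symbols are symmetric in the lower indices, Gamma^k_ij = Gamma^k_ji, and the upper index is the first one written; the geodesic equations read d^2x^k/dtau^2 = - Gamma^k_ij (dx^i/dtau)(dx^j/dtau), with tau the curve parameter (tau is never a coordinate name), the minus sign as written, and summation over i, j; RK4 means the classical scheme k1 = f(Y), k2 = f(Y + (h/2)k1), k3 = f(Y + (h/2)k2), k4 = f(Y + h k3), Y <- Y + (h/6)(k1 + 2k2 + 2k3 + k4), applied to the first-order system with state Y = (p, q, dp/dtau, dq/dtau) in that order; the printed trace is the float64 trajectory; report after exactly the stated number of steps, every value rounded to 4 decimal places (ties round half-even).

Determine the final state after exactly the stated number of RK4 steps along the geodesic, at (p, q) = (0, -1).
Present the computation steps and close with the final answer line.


f(Y) = (dp/dtau, dq/dtau, -Gamma^p_ij Y'^i Y'^j, -Gamma^q_ij Y'^i Y'^j) with the Gammas evaluated at the stage position; h = 0.100000; intermediate values shown to 6 dp
step 0: p = 0.0000, q = -1.0000, dp/dtau = 0.6250, dq/dtau = 1.0000
step 1:
  k1: at (p, q) = (0.000000, -1.000000), (dp/dtau, dq/dtau) = (0.625000, 1.000000); Gamma_ppp = 0.000000, Gamma_ppq = 0.000000, Gamma_pqq = 0.000000, Gamma_qpp = 0.000000, Gamma_qpq = 0.000000, Gamma_qqq = 0.000000; k1 = (0.625000, 1.000000, 0.000000, 0.000000)
  k2: at (p, q) = (0.031250, -0.950000), (dp/dtau, dq/dtau) = (0.625000, 1.000000); Gamma_ppp = 0.147779, Gamma_ppq = -0.004060, Gamma_pqq = 0.000000, Gamma_qpp = -0.002212, Gamma_qpq = 0.000061, Gamma_qqq = 0.000000; k2 = (0.625000, 1.000000, -0.052651, 0.000788)
  k3: at (p, q) = (0.031250, -0.950000), (dp/dtau, dq/dtau) = (0.622367, 1.000039); Gamma_ppp = 0.147779, Gamma_ppq = -0.004060, Gamma_pqq = 0.000000, Gamma_qpp = -0.002212, Gamma_qpq = 0.000061, Gamma_qqq = 0.000000; k3 = (0.622367, 1.000039, -0.052187, 0.000781)
  k4: at (p, q) = (0.062237, -0.899996), (dp/dtau, dq/dtau) = (0.619781, 1.000078); Gamma_ppp = 0.338305, Gamma_ppq = -0.016534, Gamma_pqq = 0.000000, Gamma_qpp = -0.009688, Gamma_qpq = 0.000473, Gamma_qqq = 0.000000; k4 = (0.619781, 1.000078, -0.109456, 0.003134)
  Y <- Y + (h/6)(k1 + 2k2 + 2k3 + k4): p = 0.0623, q = -0.9000, dp/dtau = 0.6197, dq/dtau = 1.0001
step 2:
  k1: at (p, q) = (0.062325, -0.899997), (dp/dtau, dq/dtau) = (0.619681, 1.000105); Gamma_ppp = 0.338991, Gamma_ppq = -0.016584, Gamma_pqq = 0.000000, Gamma_qpp = -0.009719, Gamma_qpq = 0.000475, Gamma_qqq = 0.000000; k1 = (0.619681, 1.000105, -0.109618, 0.003143)
  k2: at (p, q) = (0.093309, -0.849992), (dp/dtau, dq/dtau) = (0.614200, 1.000262); Gamma_ppp = 0.569220, Gamma_ppq = -0.037673, Gamma_pqq = 0.000000, Gamma_qpp = -0.023503, Gamma_qpq = 0.001556, Gamma_qqq = 0.000000; k2 = (0.614200, 1.000262, -0.168444, 0.006955)
  k3: at (p, q) = (0.093035, -0.849984), (dp/dtau, dq/dtau) = (0.611259, 1.000452); Gamma_ppp = 0.566644, Gamma_ppq = -0.037436, Gamma_pqq = 0.000000, Gamma_qpp = -0.023345, Gamma_qpq = 0.001542, Gamma_qqq = 0.000000; k3 = (0.611259, 1.000452, -0.165932, 0.006836)
  k4: at (p, q) = (0.123451, -0.799952), (dp/dtau, dq/dtau) = (0.603088, 1.000788); Gamma_ppp = 0.821565, Gamma_ppq = -0.065831, Gamma_pqq = 0.000000, Gamma_qpp = -0.043332, Gamma_qpq = 0.003472, Gamma_qqq = 0.000000; k4 = (0.603088, 1.000788, -0.219349, 0.011569)
  Y <- Y + (h/6)(k1 + 2k2 + 2k3 + k4): p = 0.1236, q = -0.8000, dp/dtau = 0.6031, dq/dtau = 1.0008

Answer: p = 0.1236, q = -0.8000, dp/dtau = 0.6031, dq/dtau = 1.0008


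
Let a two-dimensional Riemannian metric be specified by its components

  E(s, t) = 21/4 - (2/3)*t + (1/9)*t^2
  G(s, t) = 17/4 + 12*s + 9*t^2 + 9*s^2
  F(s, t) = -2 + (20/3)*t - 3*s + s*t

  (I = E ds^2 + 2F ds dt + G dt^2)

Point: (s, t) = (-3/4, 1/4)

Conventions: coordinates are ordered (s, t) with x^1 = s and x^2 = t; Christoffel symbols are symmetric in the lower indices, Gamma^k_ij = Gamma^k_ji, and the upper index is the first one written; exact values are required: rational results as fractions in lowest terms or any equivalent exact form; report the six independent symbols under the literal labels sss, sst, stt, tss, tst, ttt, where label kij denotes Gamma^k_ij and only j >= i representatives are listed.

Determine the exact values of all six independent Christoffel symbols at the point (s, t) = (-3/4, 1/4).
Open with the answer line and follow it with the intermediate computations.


Answer: Gamma_sss = 29216/10119, Gamma_sst = 2372/3373, Gamma_stt = 4476/3373, Gamma_tss = -258016/30357, Gamma_tst = -22736/10119, Gamma_ttt = -172/3373

E = 733/144, F = 83/48, G = 7/8 at the point
E_s = 0, E_t = -11/18, F_s = -11/4, F_t = 71/12, G_s = -3/2, G_t = 9/2
EG - F^2 = 3373/2304;  g^inv = (2304/3373) * [[7/8, -83/48], [-83/48, 733/144]]
first-kind symbols [ij,l] = (1/2)(d_i g_jl + d_j g_il - d_l g_ij): [ss,s] = E_s/2 = 0, [ss,t] = F_s - E_t/2 = -22/9, [st,s] = E_t/2 = -11/36, [st,t] = G_s/2 = -3/4, [tt,s] = F_t - G_s/2 = 20/3, [tt,t] = G_t/2 = 9/4
Gamma^s_ij = (G*[ij,s] - F*[ij,t])/(EG - F^2), Gamma^t_ij = (E*[ij,t] - F*[ij,s])/(EG - F^2)


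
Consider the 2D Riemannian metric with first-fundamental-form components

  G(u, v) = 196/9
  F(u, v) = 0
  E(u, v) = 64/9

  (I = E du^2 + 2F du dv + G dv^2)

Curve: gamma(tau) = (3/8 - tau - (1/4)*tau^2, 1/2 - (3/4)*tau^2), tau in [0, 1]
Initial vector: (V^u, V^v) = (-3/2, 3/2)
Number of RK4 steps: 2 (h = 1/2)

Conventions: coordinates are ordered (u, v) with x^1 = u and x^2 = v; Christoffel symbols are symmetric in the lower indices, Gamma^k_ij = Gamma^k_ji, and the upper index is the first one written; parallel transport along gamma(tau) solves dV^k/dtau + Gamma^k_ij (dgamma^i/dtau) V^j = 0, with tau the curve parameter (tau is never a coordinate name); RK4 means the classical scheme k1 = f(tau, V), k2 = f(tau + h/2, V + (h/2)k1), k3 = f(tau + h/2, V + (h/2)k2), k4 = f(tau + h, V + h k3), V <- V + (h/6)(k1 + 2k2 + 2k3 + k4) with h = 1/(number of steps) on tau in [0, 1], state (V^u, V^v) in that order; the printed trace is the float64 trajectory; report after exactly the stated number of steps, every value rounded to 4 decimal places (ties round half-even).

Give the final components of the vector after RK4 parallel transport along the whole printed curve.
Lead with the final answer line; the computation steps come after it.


Answer: V^u = -1.5000, V^v = 1.5000

gamma'(tau) = (-1 - (1/2)*tau, -(3/2)*tau); f(tau, V)^k = -Gamma^k_ij(gamma(tau)) gamma'^i(tau) V^j; h = 1/2; intermediate values shown to 6 dp
curve data and Christoffel symbols at the stage parameters:
  tau = 0.000000: gamma = (0.375000, 0.500000), gamma' = (-1.000000, 0.000000); Gamma_uuu = 0.000000, Gamma_uuv = 0.000000, Gamma_uvv = 0.000000, Gamma_vuu = 0.000000, Gamma_vuv = 0.000000, Gamma_vvv = 0.000000
  tau = 0.250000: gamma = (0.109375, 0.453125), gamma' = (-1.125000, -0.375000); Gamma_uuu = 0.000000, Gamma_uuv = 0.000000, Gamma_uvv = 0.000000, Gamma_vuu = 0.000000, Gamma_vuv = 0.000000, Gamma_vvv = 0.000000
  tau = 0.500000: gamma = (-0.187500, 0.312500), gamma' = (-1.250000, -0.750000); Gamma_uuu = 0.000000, Gamma_uuv = 0.000000, Gamma_uvv = 0.000000, Gamma_vuu = 0.000000, Gamma_vuv = 0.000000, Gamma_vvv = 0.000000
  tau = 0.750000: gamma = (-0.515625, 0.078125), gamma' = (-1.375000, -1.125000); Gamma_uuu = 0.000000, Gamma_uuv = 0.000000, Gamma_uvv = 0.000000, Gamma_vuu = 0.000000, Gamma_vuv = 0.000000, Gamma_vvv = 0.000000
  tau = 1.000000: gamma = (-0.875000, -0.250000), gamma' = (-1.500000, -1.500000); Gamma_uuu = 0.000000, Gamma_uuv = 0.000000, Gamma_uvv = 0.000000, Gamma_vuu = 0.000000, Gamma_vuv = 0.000000, Gamma_vvv = 0.000000
step 0: V^u = -1.5000, V^v = 1.5000
step 1: k1 = (0.000000, 0.000000), k2 = (0.000000, 0.000000), k3 = (0.000000, 0.000000), k4 = (0.000000, 0.000000); V <- V + (h/6)(k1 + 2k2 + 2k3 + k4): V^u = -1.5000, V^v = 1.5000
step 2: k1 = (0.000000, 0.000000), k2 = (0.000000, 0.000000), k3 = (0.000000, 0.000000), k4 = (0.000000, 0.000000); V <- V + (h/6)(k1 + 2k2 + 2k3 + k4): V^u = -1.5000, V^v = 1.5000
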